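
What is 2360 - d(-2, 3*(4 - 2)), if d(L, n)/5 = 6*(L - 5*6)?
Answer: 3320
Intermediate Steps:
d(L, n) = -900 + 30*L (d(L, n) = 5*(6*(L - 5*6)) = 5*(6*(L - 30)) = 5*(6*(-30 + L)) = 5*(-180 + 6*L) = -900 + 30*L)
2360 - d(-2, 3*(4 - 2)) = 2360 - (-900 + 30*(-2)) = 2360 - (-900 - 60) = 2360 - 1*(-960) = 2360 + 960 = 3320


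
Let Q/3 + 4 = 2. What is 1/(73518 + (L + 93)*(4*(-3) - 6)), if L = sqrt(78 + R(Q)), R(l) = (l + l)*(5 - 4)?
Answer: 5987/430128246 + sqrt(66)/286752164 ≈ 1.3947e-5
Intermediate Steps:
Q = -6 (Q = -12 + 3*2 = -12 + 6 = -6)
R(l) = 2*l (R(l) = (2*l)*1 = 2*l)
L = sqrt(66) (L = sqrt(78 + 2*(-6)) = sqrt(78 - 12) = sqrt(66) ≈ 8.1240)
1/(73518 + (L + 93)*(4*(-3) - 6)) = 1/(73518 + (sqrt(66) + 93)*(4*(-3) - 6)) = 1/(73518 + (93 + sqrt(66))*(-12 - 6)) = 1/(73518 + (93 + sqrt(66))*(-18)) = 1/(73518 + (-1674 - 18*sqrt(66))) = 1/(71844 - 18*sqrt(66))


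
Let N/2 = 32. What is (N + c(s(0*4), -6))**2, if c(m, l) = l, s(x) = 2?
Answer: 3364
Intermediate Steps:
N = 64 (N = 2*32 = 64)
(N + c(s(0*4), -6))**2 = (64 - 6)**2 = 58**2 = 3364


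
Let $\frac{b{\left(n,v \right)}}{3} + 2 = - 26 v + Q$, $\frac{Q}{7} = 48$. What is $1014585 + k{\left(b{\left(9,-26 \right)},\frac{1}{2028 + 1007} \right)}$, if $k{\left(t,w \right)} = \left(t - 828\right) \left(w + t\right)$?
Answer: $\frac{23328969777}{3035} \approx 7.6866 \cdot 10^{6}$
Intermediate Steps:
$Q = 336$ ($Q = 7 \cdot 48 = 336$)
$b{\left(n,v \right)} = 1002 - 78 v$ ($b{\left(n,v \right)} = -6 + 3 \left(- 26 v + 336\right) = -6 + 3 \left(336 - 26 v\right) = -6 - \left(-1008 + 78 v\right) = 1002 - 78 v$)
$k{\left(t,w \right)} = \left(-828 + t\right) \left(t + w\right)$
$1014585 + k{\left(b{\left(9,-26 \right)},\frac{1}{2028 + 1007} \right)} = 1014585 - \left(- \left(1002 - -2028\right)^{2} + \frac{828}{2028 + 1007} + 828 \left(1002 - -2028\right) - \frac{1002 - -2028}{2028 + 1007}\right) = 1014585 - \left(\frac{828}{3035} - \left(1002 + 2028\right)^{2} + 828 \left(1002 + 2028\right) - \frac{1002 + 2028}{3035}\right) = 1014585 + \left(3030^{2} - 2508840 - \frac{828}{3035} + 3030 \cdot \frac{1}{3035}\right) = 1014585 + \left(9180900 - 2508840 - \frac{828}{3035} + \frac{606}{607}\right) = 1014585 + \frac{20249704302}{3035} = \frac{23328969777}{3035}$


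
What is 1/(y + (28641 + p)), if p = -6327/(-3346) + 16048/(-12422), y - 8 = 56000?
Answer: 20782006/1759188474587 ≈ 1.1813e-5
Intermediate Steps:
y = 56008 (y = 8 + 56000 = 56008)
p = 12448693/20782006 (p = -6327*(-1/3346) + 16048*(-1/12422) = 6327/3346 - 8024/6211 = 12448693/20782006 ≈ 0.59901)
1/(y + (28641 + p)) = 1/(56008 + (28641 + 12448693/20782006)) = 1/(56008 + 595229882539/20782006) = 1/(1759188474587/20782006) = 20782006/1759188474587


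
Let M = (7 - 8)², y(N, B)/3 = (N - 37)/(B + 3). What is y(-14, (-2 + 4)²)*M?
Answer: -153/7 ≈ -21.857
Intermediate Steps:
y(N, B) = 3*(-37 + N)/(3 + B) (y(N, B) = 3*((N - 37)/(B + 3)) = 3*((-37 + N)/(3 + B)) = 3*(-37 + N)/(3 + B))
M = 1 (M = (-1)² = 1)
y(-14, (-2 + 4)²)*M = (3*(-37 - 14)/(3 + (-2 + 4)²))*1 = (3*(-51)/(3 + 2²))*1 = (3*(-51)/(3 + 4))*1 = (3*(-51)/7)*1 = (3*(⅐)*(-51))*1 = -153/7*1 = -153/7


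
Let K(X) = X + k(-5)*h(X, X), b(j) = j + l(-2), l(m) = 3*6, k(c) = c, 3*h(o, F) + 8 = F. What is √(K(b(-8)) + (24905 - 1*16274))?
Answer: √77739/3 ≈ 92.939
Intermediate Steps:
h(o, F) = -8/3 + F/3
l(m) = 18
b(j) = 18 + j (b(j) = j + 18 = 18 + j)
K(X) = 40/3 - 2*X/3 (K(X) = X - 5*(-8/3 + X/3) = X + (40/3 - 5*X/3) = 40/3 - 2*X/3)
√(K(b(-8)) + (24905 - 1*16274)) = √((40/3 - 2*(18 - 8)/3) + (24905 - 1*16274)) = √((40/3 - ⅔*10) + (24905 - 16274)) = √((40/3 - 20/3) + 8631) = √(20/3 + 8631) = √(25913/3) = √77739/3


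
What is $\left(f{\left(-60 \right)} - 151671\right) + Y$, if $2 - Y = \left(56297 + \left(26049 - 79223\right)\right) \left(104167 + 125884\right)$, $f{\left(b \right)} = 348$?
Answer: $-718600594$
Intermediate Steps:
$Y = -718449271$ ($Y = 2 - \left(56297 + \left(26049 - 79223\right)\right) \left(104167 + 125884\right) = 2 - \left(56297 + \left(26049 - 79223\right)\right) 230051 = 2 - \left(56297 - 53174\right) 230051 = 2 - 3123 \cdot 230051 = 2 - 718449273 = -718449271$)
$\left(f{\left(-60 \right)} - 151671\right) + Y = \left(348 - 151671\right) - 718449271 = -151323 - 718449271 = -718600594$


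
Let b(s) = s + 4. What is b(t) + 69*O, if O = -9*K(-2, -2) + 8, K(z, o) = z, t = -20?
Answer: 1778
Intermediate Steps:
b(s) = 4 + s
O = 26 (O = -9*(-2) + 8 = 18 + 8 = 26)
b(t) + 69*O = (4 - 20) + 69*26 = -16 + 1794 = 1778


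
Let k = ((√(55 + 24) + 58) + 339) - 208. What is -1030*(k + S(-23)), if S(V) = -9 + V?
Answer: -161710 - 1030*√79 ≈ -1.7086e+5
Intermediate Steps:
k = 189 + √79 (k = ((√79 + 58) + 339) - 208 = ((58 + √79) + 339) - 208 = (397 + √79) - 208 = 189 + √79 ≈ 197.89)
-1030*(k + S(-23)) = -1030*((189 + √79) + (-9 - 23)) = -1030*((189 + √79) - 32) = -1030*(157 + √79) = -161710 - 1030*√79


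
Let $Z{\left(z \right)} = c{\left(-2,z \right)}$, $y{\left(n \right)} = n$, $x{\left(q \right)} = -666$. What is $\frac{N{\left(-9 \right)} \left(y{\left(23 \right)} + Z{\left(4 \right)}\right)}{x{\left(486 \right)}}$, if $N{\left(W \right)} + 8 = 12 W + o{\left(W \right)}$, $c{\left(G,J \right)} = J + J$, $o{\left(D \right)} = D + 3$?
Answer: $\frac{1891}{333} \approx 5.6787$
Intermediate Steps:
$o{\left(D \right)} = 3 + D$
$c{\left(G,J \right)} = 2 J$
$Z{\left(z \right)} = 2 z$
$N{\left(W \right)} = -5 + 13 W$ ($N{\left(W \right)} = -8 + \left(12 W + \left(3 + W\right)\right) = -8 + \left(3 + 13 W\right) = -5 + 13 W$)
$\frac{N{\left(-9 \right)} \left(y{\left(23 \right)} + Z{\left(4 \right)}\right)}{x{\left(486 \right)}} = \frac{\left(-5 + 13 \left(-9\right)\right) \left(23 + 2 \cdot 4\right)}{-666} = \left(-5 - 117\right) \left(23 + 8\right) \left(- \frac{1}{666}\right) = \left(-122\right) 31 \left(- \frac{1}{666}\right) = \left(-3782\right) \left(- \frac{1}{666}\right) = \frac{1891}{333}$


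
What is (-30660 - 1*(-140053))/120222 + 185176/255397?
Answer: 50200873093/30704338134 ≈ 1.6350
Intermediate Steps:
(-30660 - 1*(-140053))/120222 + 185176/255397 = (-30660 + 140053)*(1/120222) + 185176*(1/255397) = 109393*(1/120222) + 185176/255397 = 109393/120222 + 185176/255397 = 50200873093/30704338134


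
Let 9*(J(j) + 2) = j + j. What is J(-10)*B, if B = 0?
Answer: 0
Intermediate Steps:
J(j) = -2 + 2*j/9 (J(j) = -2 + (j + j)/9 = -2 + (2*j)/9 = -2 + 2*j/9)
J(-10)*B = (-2 + (2/9)*(-10))*0 = (-2 - 20/9)*0 = -38/9*0 = 0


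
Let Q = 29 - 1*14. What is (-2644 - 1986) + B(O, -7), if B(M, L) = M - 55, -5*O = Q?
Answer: -4688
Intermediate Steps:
Q = 15 (Q = 29 - 14 = 15)
O = -3 (O = -⅕*15 = -3)
B(M, L) = -55 + M
(-2644 - 1986) + B(O, -7) = (-2644 - 1986) + (-55 - 3) = -4630 - 58 = -4688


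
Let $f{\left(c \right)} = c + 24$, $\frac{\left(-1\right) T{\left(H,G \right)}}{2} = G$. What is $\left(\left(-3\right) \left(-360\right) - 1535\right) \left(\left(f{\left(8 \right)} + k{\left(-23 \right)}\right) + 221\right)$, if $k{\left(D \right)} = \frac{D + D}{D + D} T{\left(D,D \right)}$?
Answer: $-136045$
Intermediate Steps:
$T{\left(H,G \right)} = - 2 G$
$f{\left(c \right)} = 24 + c$
$k{\left(D \right)} = - 2 D$ ($k{\left(D \right)} = \frac{D + D}{D + D} \left(- 2 D\right) = \frac{2 D}{2 D} \left(- 2 D\right) = 2 D \frac{1}{2 D} \left(- 2 D\right) = 1 \left(- 2 D\right) = - 2 D$)
$\left(\left(-3\right) \left(-360\right) - 1535\right) \left(\left(f{\left(8 \right)} + k{\left(-23 \right)}\right) + 221\right) = \left(\left(-3\right) \left(-360\right) - 1535\right) \left(\left(\left(24 + 8\right) - -46\right) + 221\right) = \left(1080 - 1535\right) \left(\left(32 + 46\right) + 221\right) = - 455 \left(78 + 221\right) = \left(-455\right) 299 = -136045$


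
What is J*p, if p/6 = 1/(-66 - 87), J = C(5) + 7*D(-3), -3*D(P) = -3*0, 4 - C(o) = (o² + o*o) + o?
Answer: 2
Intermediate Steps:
C(o) = 4 - o - 2*o² (C(o) = 4 - ((o² + o*o) + o) = 4 - ((o² + o²) + o) = 4 - (2*o² + o) = 4 - (o + 2*o²) = 4 + (-o - 2*o²) = 4 - o - 2*o²)
D(P) = 0 (D(P) = -(-1)*0 = -⅓*0 = 0)
J = -51 (J = (4 - 1*5 - 2*5²) + 7*0 = (4 - 5 - 2*25) + 0 = (4 - 5 - 50) + 0 = -51 + 0 = -51)
p = -2/51 (p = 6/(-66 - 87) = 6/(-153) = 6*(-1/153) = -2/51 ≈ -0.039216)
J*p = -51*(-2/51) = 2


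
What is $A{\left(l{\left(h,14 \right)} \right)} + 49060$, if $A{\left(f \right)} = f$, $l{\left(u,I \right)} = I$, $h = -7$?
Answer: $49074$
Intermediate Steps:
$A{\left(l{\left(h,14 \right)} \right)} + 49060 = 14 + 49060 = 49074$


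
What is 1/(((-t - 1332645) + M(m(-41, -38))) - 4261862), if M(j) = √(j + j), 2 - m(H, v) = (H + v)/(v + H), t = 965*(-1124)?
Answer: -4509847/20338719963407 - √2/20338719963407 ≈ -2.2174e-7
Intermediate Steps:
t = -1084660
m(H, v) = 1 (m(H, v) = 2 - (H + v)/(v + H) = 2 - (H + v)/(H + v) = 2 - 1*1 = 2 - 1 = 1)
M(j) = √2*√j (M(j) = √(2*j) = √2*√j)
1/(((-t - 1332645) + M(m(-41, -38))) - 4261862) = 1/(((-1*(-1084660) - 1332645) + √2*√1) - 4261862) = 1/(((1084660 - 1332645) + √2*1) - 4261862) = 1/((-247985 + √2) - 4261862) = 1/(-4509847 + √2)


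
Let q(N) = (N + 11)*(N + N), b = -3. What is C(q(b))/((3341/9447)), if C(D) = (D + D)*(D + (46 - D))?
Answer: -41717952/3341 ≈ -12487.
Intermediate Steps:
q(N) = 2*N*(11 + N) (q(N) = (11 + N)*(2*N) = 2*N*(11 + N))
C(D) = 92*D (C(D) = (2*D)*46 = 92*D)
C(q(b))/((3341/9447)) = (92*(2*(-3)*(11 - 3)))/((3341/9447)) = (92*(2*(-3)*8))/((3341*(1/9447))) = (92*(-48))/(3341/9447) = -4416*9447/3341 = -41717952/3341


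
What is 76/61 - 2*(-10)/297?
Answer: 23792/18117 ≈ 1.3132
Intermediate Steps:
76/61 - 2*(-10)/297 = 76*(1/61) + 20*(1/297) = 76/61 + 20/297 = 23792/18117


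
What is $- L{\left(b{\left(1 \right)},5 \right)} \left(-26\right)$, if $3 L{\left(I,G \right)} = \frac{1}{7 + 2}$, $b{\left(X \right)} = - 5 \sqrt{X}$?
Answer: $\frac{26}{27} \approx 0.96296$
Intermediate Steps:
$L{\left(I,G \right)} = \frac{1}{27}$ ($L{\left(I,G \right)} = \frac{1}{3 \left(7 + 2\right)} = \frac{1}{3 \cdot 9} = \frac{1}{3} \cdot \frac{1}{9} = \frac{1}{27}$)
$- L{\left(b{\left(1 \right)},5 \right)} \left(-26\right) = \left(-1\right) \frac{1}{27} \left(-26\right) = \left(- \frac{1}{27}\right) \left(-26\right) = \frac{26}{27}$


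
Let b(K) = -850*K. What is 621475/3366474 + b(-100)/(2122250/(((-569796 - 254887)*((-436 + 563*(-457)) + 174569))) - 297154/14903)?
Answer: -48740380116541267295571025/11433942366455167227474 ≈ -4262.8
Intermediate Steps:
621475/3366474 + b(-100)/(2122250/(((-569796 - 254887)*((-436 + 563*(-457)) + 174569))) - 297154/14903) = 621475/3366474 + (-850*(-100))/(2122250/(((-569796 - 254887)*((-436 + 563*(-457)) + 174569))) - 297154/14903) = 621475*(1/3366474) + 85000/(2122250/((-824683*((-436 - 257291) + 174569))) - 297154*1/14903) = 621475/3366474 + 85000/(2122250/((-824683*(-257727 + 174569))) - 297154/14903) = 621475/3366474 + 85000/(2122250/((-824683*(-83158))) - 297154/14903) = 621475/3366474 + 85000/(2122250/68578988914 - 297154/14903) = 621475/3366474 + 85000/(2122250*(1/68578988914) - 297154/14903) = 621475/3366474 + 85000/(1061125/34289494457 - 297154/14903) = 621475/3366474 + 85000/(-10189244621929503/511016335892671) = 621475/3366474 + 85000*(-511016335892671/10189244621929503) = 621475/3366474 - 43436388550877035000/10189244621929503 = -48740380116541267295571025/11433942366455167227474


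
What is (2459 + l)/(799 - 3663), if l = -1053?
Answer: -703/1432 ≈ -0.49092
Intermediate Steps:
(2459 + l)/(799 - 3663) = (2459 - 1053)/(799 - 3663) = 1406/(-2864) = 1406*(-1/2864) = -703/1432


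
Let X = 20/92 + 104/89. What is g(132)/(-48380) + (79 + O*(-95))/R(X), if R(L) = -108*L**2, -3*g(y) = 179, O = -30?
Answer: -37107611573159/2628380935485 ≈ -14.118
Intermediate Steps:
g(y) = -179/3 (g(y) = -1/3*179 = -179/3)
X = 2837/2047 (X = 20*(1/92) + 104*(1/89) = 5/23 + 104/89 = 2837/2047 ≈ 1.3859)
g(132)/(-48380) + (79 + O*(-95))/R(X) = -179/3/(-48380) + (79 - 30*(-95))/((-108*(2837/2047)**2)) = -179/3*(-1/48380) + (79 + 2850)/((-108*8048569/4190209)) = 179/145140 + 2929/(-869245452/4190209) = 179/145140 + 2929*(-4190209/869245452) = 179/145140 - 12273122161/869245452 = -37107611573159/2628380935485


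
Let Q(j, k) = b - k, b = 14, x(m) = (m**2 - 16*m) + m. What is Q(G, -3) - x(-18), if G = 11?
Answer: -577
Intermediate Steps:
x(m) = m**2 - 15*m
Q(j, k) = 14 - k
Q(G, -3) - x(-18) = (14 - 1*(-3)) - (-18)*(-15 - 18) = (14 + 3) - (-18)*(-33) = 17 - 1*594 = 17 - 594 = -577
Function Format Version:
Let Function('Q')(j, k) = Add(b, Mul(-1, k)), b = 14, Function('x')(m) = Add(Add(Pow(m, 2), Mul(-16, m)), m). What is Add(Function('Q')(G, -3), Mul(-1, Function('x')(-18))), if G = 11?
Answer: -577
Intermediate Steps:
Function('x')(m) = Add(Pow(m, 2), Mul(-15, m))
Function('Q')(j, k) = Add(14, Mul(-1, k))
Add(Function('Q')(G, -3), Mul(-1, Function('x')(-18))) = Add(Add(14, Mul(-1, -3)), Mul(-1, Mul(-18, Add(-15, -18)))) = Add(Add(14, 3), Mul(-1, Mul(-18, -33))) = Add(17, Mul(-1, 594)) = Add(17, -594) = -577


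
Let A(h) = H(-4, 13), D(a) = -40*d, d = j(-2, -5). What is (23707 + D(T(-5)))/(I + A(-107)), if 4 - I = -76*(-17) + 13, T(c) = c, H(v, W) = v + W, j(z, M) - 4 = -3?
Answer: -23667/1292 ≈ -18.318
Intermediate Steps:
j(z, M) = 1 (j(z, M) = 4 - 3 = 1)
d = 1
H(v, W) = W + v
D(a) = -40 (D(a) = -40*1 = -40)
A(h) = 9 (A(h) = 13 - 4 = 9)
I = -1301 (I = 4 - (-76*(-17) + 13) = 4 - (1292 + 13) = 4 - 1*1305 = 4 - 1305 = -1301)
(23707 + D(T(-5)))/(I + A(-107)) = (23707 - 40)/(-1301 + 9) = 23667/(-1292) = 23667*(-1/1292) = -23667/1292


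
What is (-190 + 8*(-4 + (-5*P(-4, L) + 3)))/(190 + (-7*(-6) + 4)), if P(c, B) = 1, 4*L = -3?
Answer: -119/118 ≈ -1.0085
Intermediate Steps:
L = -3/4 (L = (1/4)*(-3) = -3/4 ≈ -0.75000)
(-190 + 8*(-4 + (-5*P(-4, L) + 3)))/(190 + (-7*(-6) + 4)) = (-190 + 8*(-4 + (-5*1 + 3)))/(190 + (-7*(-6) + 4)) = (-190 + 8*(-4 + (-5 + 3)))/(190 + (42 + 4)) = (-190 + 8*(-4 - 2))/(190 + 46) = (-190 + 8*(-6))/236 = (-190 - 48)/236 = (1/236)*(-238) = -119/118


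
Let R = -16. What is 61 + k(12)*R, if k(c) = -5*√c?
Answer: 61 + 160*√3 ≈ 338.13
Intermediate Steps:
61 + k(12)*R = 61 - 10*√3*(-16) = 61 + 160*√3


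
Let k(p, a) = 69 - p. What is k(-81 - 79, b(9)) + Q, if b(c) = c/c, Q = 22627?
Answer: 22856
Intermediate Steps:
b(c) = 1
k(-81 - 79, b(9)) + Q = (69 - (-81 - 79)) + 22627 = (69 - 1*(-160)) + 22627 = (69 + 160) + 22627 = 229 + 22627 = 22856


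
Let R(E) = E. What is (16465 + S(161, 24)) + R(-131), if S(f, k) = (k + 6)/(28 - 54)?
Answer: 212327/13 ≈ 16333.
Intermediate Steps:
S(f, k) = -3/13 - k/26 (S(f, k) = (6 + k)/(-26) = (6 + k)*(-1/26) = -3/13 - k/26)
(16465 + S(161, 24)) + R(-131) = (16465 + (-3/13 - 1/26*24)) - 131 = (16465 + (-3/13 - 12/13)) - 131 = (16465 - 15/13) - 131 = 214030/13 - 131 = 212327/13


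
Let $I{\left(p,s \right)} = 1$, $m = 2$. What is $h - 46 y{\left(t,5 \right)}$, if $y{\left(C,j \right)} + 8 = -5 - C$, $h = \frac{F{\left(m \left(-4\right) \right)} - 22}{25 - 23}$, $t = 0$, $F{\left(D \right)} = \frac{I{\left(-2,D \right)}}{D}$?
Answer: $\frac{9391}{16} \approx 586.94$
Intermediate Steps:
$F{\left(D \right)} = \frac{1}{D}$ ($F{\left(D \right)} = 1 \frac{1}{D} = \frac{1}{D}$)
$h = - \frac{177}{16}$ ($h = \frac{\frac{1}{2 \left(-4\right)} - 22}{25 - 23} = \frac{\frac{1}{-8} - 22}{2} = \left(- \frac{1}{8} - 22\right) \frac{1}{2} = \left(- \frac{177}{8}\right) \frac{1}{2} = - \frac{177}{16} \approx -11.063$)
$y{\left(C,j \right)} = -13 - C$ ($y{\left(C,j \right)} = -8 - \left(5 + C\right) = -13 - C$)
$h - 46 y{\left(t,5 \right)} = - \frac{177}{16} - 46 \left(-13 - 0\right) = - \frac{177}{16} - 46 \left(-13 + 0\right) = - \frac{177}{16} - -598 = - \frac{177}{16} + 598 = \frac{9391}{16}$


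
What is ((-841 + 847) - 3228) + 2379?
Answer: -843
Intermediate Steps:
((-841 + 847) - 3228) + 2379 = (6 - 3228) + 2379 = -3222 + 2379 = -843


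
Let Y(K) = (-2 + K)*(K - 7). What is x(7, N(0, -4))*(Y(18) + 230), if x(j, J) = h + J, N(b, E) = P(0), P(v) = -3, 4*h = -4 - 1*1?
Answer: -3451/2 ≈ -1725.5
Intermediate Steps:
h = -5/4 (h = (-4 - 1*1)/4 = (-4 - 1)/4 = (¼)*(-5) = -5/4 ≈ -1.2500)
N(b, E) = -3
x(j, J) = -5/4 + J
Y(K) = (-7 + K)*(-2 + K) (Y(K) = (-2 + K)*(-7 + K) = (-7 + K)*(-2 + K))
x(7, N(0, -4))*(Y(18) + 230) = (-5/4 - 3)*((14 + 18² - 9*18) + 230) = -17*((14 + 324 - 162) + 230)/4 = -17*(176 + 230)/4 = -17/4*406 = -3451/2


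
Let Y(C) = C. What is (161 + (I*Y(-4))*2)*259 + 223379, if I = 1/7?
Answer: 264782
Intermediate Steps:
I = 1/7 ≈ 0.14286
(161 + (I*Y(-4))*2)*259 + 223379 = (161 + ((1/7)*(-4))*2)*259 + 223379 = (161 - 4/7*2)*259 + 223379 = (161 - 8/7)*259 + 223379 = (1119/7)*259 + 223379 = 41403 + 223379 = 264782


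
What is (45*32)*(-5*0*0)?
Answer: 0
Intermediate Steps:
(45*32)*(-5*0*0) = 1440*(0*0) = 1440*0 = 0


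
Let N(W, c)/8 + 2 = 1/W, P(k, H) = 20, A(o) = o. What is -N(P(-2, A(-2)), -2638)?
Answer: 78/5 ≈ 15.600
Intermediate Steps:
N(W, c) = -16 + 8/W
-N(P(-2, A(-2)), -2638) = -(-16 + 8/20) = -(-16 + 8*(1/20)) = -(-16 + ⅖) = -1*(-78/5) = 78/5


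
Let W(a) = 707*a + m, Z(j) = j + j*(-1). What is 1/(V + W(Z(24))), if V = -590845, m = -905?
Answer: -1/591750 ≈ -1.6899e-6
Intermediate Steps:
Z(j) = 0 (Z(j) = j - j = 0)
W(a) = -905 + 707*a (W(a) = 707*a - 905 = -905 + 707*a)
1/(V + W(Z(24))) = 1/(-590845 + (-905 + 707*0)) = 1/(-590845 + (-905 + 0)) = 1/(-590845 - 905) = 1/(-591750) = -1/591750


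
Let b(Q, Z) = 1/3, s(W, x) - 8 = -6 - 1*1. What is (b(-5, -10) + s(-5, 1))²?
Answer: 16/9 ≈ 1.7778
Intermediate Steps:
s(W, x) = 1 (s(W, x) = 8 + (-6 - 1*1) = 8 + (-6 - 1) = 8 - 7 = 1)
b(Q, Z) = ⅓
(b(-5, -10) + s(-5, 1))² = (⅓ + 1)² = (4/3)² = 16/9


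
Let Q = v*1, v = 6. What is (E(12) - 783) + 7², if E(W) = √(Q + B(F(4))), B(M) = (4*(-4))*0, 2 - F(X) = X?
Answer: -734 + √6 ≈ -731.55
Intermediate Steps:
Q = 6 (Q = 6*1 = 6)
F(X) = 2 - X
B(M) = 0 (B(M) = -16*0 = 0)
E(W) = √6 (E(W) = √(6 + 0) = √6)
(E(12) - 783) + 7² = (√6 - 783) + 7² = (-783 + √6) + 49 = -734 + √6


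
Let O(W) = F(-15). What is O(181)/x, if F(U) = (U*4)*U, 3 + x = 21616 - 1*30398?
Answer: -180/1757 ≈ -0.10245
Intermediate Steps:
x = -8785 (x = -3 + (21616 - 1*30398) = -3 + (21616 - 30398) = -3 - 8782 = -8785)
F(U) = 4*U² (F(U) = (4*U)*U = 4*U²)
O(W) = 900 (O(W) = 4*(-15)² = 4*225 = 900)
O(181)/x = 900/(-8785) = 900*(-1/8785) = -180/1757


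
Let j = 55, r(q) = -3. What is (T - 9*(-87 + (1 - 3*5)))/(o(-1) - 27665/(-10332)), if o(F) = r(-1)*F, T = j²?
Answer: 40646088/58661 ≈ 692.90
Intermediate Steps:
T = 3025 (T = 55² = 3025)
o(F) = -3*F
(T - 9*(-87 + (1 - 3*5)))/(o(-1) - 27665/(-10332)) = (3025 - 9*(-87 + (1 - 3*5)))/(-3*(-1) - 27665/(-10332)) = (3025 - 9*(-87 + (1 - 15)))/(3 - 27665*(-1/10332)) = (3025 - 9*(-87 - 14))/(3 + 27665/10332) = (3025 - 9*(-101))/(58661/10332) = (3025 + 909)*(10332/58661) = 3934*(10332/58661) = 40646088/58661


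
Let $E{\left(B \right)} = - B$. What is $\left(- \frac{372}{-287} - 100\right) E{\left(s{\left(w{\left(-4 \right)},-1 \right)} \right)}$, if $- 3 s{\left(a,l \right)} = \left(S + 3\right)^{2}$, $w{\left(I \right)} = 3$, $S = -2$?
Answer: $- \frac{28328}{861} \approx -32.901$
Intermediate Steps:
$s{\left(a,l \right)} = - \frac{1}{3}$ ($s{\left(a,l \right)} = - \frac{\left(-2 + 3\right)^{2}}{3} = - \frac{1^{2}}{3} = \left(- \frac{1}{3}\right) 1 = - \frac{1}{3}$)
$\left(- \frac{372}{-287} - 100\right) E{\left(s{\left(w{\left(-4 \right)},-1 \right)} \right)} = \left(- \frac{372}{-287} - 100\right) \left(\left(-1\right) \left(- \frac{1}{3}\right)\right) = \left(\left(-372\right) \left(- \frac{1}{287}\right) - 100\right) \frac{1}{3} = \left(\frac{372}{287} - 100\right) \frac{1}{3} = \left(- \frac{28328}{287}\right) \frac{1}{3} = - \frac{28328}{861}$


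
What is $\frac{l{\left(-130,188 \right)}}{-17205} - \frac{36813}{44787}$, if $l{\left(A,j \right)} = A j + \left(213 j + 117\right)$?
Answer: $- \frac{445821364}{256853445} \approx -1.7357$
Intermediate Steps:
$l{\left(A,j \right)} = 117 + 213 j + A j$ ($l{\left(A,j \right)} = A j + \left(117 + 213 j\right) = 117 + 213 j + A j$)
$\frac{l{\left(-130,188 \right)}}{-17205} - \frac{36813}{44787} = \frac{117 + 213 \cdot 188 - 24440}{-17205} - \frac{36813}{44787} = \left(117 + 40044 - 24440\right) \left(- \frac{1}{17205}\right) - \frac{12271}{14929} = 15721 \left(- \frac{1}{17205}\right) - \frac{12271}{14929} = - \frac{15721}{17205} - \frac{12271}{14929} = - \frac{445821364}{256853445}$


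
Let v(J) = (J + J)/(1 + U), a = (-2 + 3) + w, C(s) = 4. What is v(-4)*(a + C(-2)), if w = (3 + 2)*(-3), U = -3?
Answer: -40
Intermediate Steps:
w = -15 (w = 5*(-3) = -15)
a = -14 (a = (-2 + 3) - 15 = 1 - 15 = -14)
v(J) = -J (v(J) = (J + J)/(1 - 3) = (2*J)/(-2) = (2*J)*(-1/2) = -J)
v(-4)*(a + C(-2)) = (-1*(-4))*(-14 + 4) = 4*(-10) = -40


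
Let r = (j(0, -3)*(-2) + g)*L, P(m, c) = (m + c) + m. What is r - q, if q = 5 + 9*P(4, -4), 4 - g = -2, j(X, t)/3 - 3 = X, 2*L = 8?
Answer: -89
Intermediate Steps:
L = 4 (L = (½)*8 = 4)
j(X, t) = 9 + 3*X
g = 6 (g = 4 - 1*(-2) = 4 + 2 = 6)
P(m, c) = c + 2*m (P(m, c) = (c + m) + m = c + 2*m)
r = -48 (r = ((9 + 3*0)*(-2) + 6)*4 = ((9 + 0)*(-2) + 6)*4 = (9*(-2) + 6)*4 = (-18 + 6)*4 = -12*4 = -48)
q = 41 (q = 5 + 9*(-4 + 2*4) = 5 + 9*(-4 + 8) = 5 + 9*4 = 5 + 36 = 41)
r - q = -48 - 1*41 = -48 - 41 = -89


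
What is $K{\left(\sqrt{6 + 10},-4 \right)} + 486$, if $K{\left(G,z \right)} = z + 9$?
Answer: $491$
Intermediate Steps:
$K{\left(G,z \right)} = 9 + z$
$K{\left(\sqrt{6 + 10},-4 \right)} + 486 = \left(9 - 4\right) + 486 = 5 + 486 = 491$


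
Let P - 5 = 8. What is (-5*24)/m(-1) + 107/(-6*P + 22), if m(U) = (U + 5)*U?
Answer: 1573/56 ≈ 28.089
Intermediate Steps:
P = 13 (P = 5 + 8 = 13)
m(U) = U*(5 + U) (m(U) = (5 + U)*U = U*(5 + U))
(-5*24)/m(-1) + 107/(-6*P + 22) = (-5*24)/((-(5 - 1))) + 107/(-6*13 + 22) = -120/((-1*4)) + 107/(-78 + 22) = -120/(-4) + 107/(-56) = -120*(-1/4) + 107*(-1/56) = 30 - 107/56 = 1573/56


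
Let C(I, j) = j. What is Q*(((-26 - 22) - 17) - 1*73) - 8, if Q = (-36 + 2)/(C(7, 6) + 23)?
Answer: 4460/29 ≈ 153.79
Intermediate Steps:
Q = -34/29 (Q = (-36 + 2)/(6 + 23) = -34/29 ≈ -1.1724)
Q*(((-26 - 22) - 17) - 1*73) - 8 = -34*(((-26 - 22) - 17) - 1*73)/29 - 8 = -34*((-48 - 17) - 73)/29 - 8 = -34*(-65 - 73)/29 - 8 = -34/29*(-138) - 8 = 4692/29 - 8 = 4460/29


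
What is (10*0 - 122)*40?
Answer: -4880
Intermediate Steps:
(10*0 - 122)*40 = (0 - 122)*40 = -122*40 = -4880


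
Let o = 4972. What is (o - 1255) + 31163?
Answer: 34880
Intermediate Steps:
(o - 1255) + 31163 = (4972 - 1255) + 31163 = 3717 + 31163 = 34880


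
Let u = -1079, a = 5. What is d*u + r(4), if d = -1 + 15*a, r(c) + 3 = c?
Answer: -79845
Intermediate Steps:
r(c) = -3 + c
d = 74 (d = -1 + 15*5 = -1 + 75 = 74)
d*u + r(4) = 74*(-1079) + (-3 + 4) = -79846 + 1 = -79845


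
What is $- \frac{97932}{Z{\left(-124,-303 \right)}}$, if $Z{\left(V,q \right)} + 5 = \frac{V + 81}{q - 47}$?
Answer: $\frac{11425400}{569} \approx 20080.0$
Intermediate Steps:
$Z{\left(V,q \right)} = -5 + \frac{81 + V}{-47 + q}$ ($Z{\left(V,q \right)} = -5 + \frac{V + 81}{q - 47} = -5 + \frac{81 + V}{-47 + q}$)
$- \frac{97932}{Z{\left(-124,-303 \right)}} = - \frac{97932}{\frac{1}{-47 - 303} \left(316 - 124 - -1515\right)} = - \frac{97932}{\frac{1}{-350} \left(316 - 124 + 1515\right)} = - \frac{97932}{\left(- \frac{1}{350}\right) 1707} = - \frac{97932}{- \frac{1707}{350}} = \left(-97932\right) \left(- \frac{350}{1707}\right) = \frac{11425400}{569}$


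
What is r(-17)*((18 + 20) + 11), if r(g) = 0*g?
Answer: 0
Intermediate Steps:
r(g) = 0
r(-17)*((18 + 20) + 11) = 0*((18 + 20) + 11) = 0*(38 + 11) = 0*49 = 0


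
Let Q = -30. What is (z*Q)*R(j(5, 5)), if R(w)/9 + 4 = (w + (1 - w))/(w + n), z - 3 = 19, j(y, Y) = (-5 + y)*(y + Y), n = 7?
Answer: 160380/7 ≈ 22911.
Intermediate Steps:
j(y, Y) = (-5 + y)*(Y + y)
z = 22 (z = 3 + 19 = 22)
R(w) = -36 + 9/(7 + w) (R(w) = -36 + 9*((w + (1 - w))/(w + 7)) = -36 + 9*(1/(7 + w)) = -36 + 9/(7 + w))
(z*Q)*R(j(5, 5)) = (22*(-30))*(9*(-27 - 4*(5² - 5*5 - 5*5 + 5*5))/(7 + (5² - 5*5 - 5*5 + 5*5))) = -5940*(-27 - 4*(25 - 25 - 25 + 25))/(7 + (25 - 25 - 25 + 25)) = -5940*(-27 - 4*0)/(7 + 0) = -5940*(-27 + 0)/7 = -5940*(-27)/7 = -660*(-243/7) = 160380/7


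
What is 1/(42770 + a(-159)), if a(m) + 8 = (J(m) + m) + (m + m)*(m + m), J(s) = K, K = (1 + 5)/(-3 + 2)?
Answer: 1/143721 ≈ 6.9579e-6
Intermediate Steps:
K = -6 (K = 6/(-1) = 6*(-1) = -6)
J(s) = -6
a(m) = -14 + m + 4*m² (a(m) = -8 + ((-6 + m) + (m + m)*(m + m)) = -8 + ((-6 + m) + (2*m)*(2*m)) = -8 + ((-6 + m) + 4*m²) = -8 + (-6 + m + 4*m²) = -14 + m + 4*m²)
1/(42770 + a(-159)) = 1/(42770 + (-14 - 159 + 4*(-159)²)) = 1/(42770 + (-14 - 159 + 4*25281)) = 1/(42770 + (-14 - 159 + 101124)) = 1/(42770 + 100951) = 1/143721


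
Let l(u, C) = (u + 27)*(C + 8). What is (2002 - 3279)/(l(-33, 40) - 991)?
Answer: 1277/1279 ≈ 0.99844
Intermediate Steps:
l(u, C) = (8 + C)*(27 + u) (l(u, C) = (27 + u)*(8 + C) = (8 + C)*(27 + u))
(2002 - 3279)/(l(-33, 40) - 991) = (2002 - 3279)/((216 + 8*(-33) + 27*40 + 40*(-33)) - 991) = -1277/((216 - 264 + 1080 - 1320) - 991) = -1277/(-288 - 991) = -1277/(-1279) = -1277*(-1/1279) = 1277/1279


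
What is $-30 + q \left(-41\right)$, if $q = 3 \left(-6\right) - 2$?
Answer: $790$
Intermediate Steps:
$q = -20$ ($q = -18 - 2 = -20$)
$-30 + q \left(-41\right) = -30 - -820 = -30 + 820 = 790$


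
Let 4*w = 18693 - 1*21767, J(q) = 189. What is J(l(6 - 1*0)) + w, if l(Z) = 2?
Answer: -1159/2 ≈ -579.50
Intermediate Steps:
w = -1537/2 (w = (18693 - 1*21767)/4 = (18693 - 21767)/4 = (¼)*(-3074) = -1537/2 ≈ -768.50)
J(l(6 - 1*0)) + w = 189 - 1537/2 = -1159/2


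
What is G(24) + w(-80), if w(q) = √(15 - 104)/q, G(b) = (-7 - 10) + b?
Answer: 7 - I*√89/80 ≈ 7.0 - 0.11792*I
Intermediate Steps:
G(b) = -17 + b
w(q) = I*√89/q (w(q) = √(-89)/q = (I*√89)/q = I*√89/q)
G(24) + w(-80) = (-17 + 24) + I*√89/(-80) = 7 + I*√89*(-1/80) = 7 - I*√89/80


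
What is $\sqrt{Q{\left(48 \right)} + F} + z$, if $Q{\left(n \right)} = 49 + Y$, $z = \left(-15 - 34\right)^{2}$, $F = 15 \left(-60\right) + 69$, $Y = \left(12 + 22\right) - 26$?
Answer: $2401 + 3 i \sqrt{86} \approx 2401.0 + 27.821 i$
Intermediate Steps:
$Y = 8$ ($Y = 34 - 26 = 8$)
$F = -831$ ($F = -900 + 69 = -831$)
$z = 2401$ ($z = \left(-49\right)^{2} = 2401$)
$Q{\left(n \right)} = 57$ ($Q{\left(n \right)} = 49 + 8 = 57$)
$\sqrt{Q{\left(48 \right)} + F} + z = \sqrt{57 - 831} + 2401 = \sqrt{-774} + 2401 = 3 i \sqrt{86} + 2401 = 2401 + 3 i \sqrt{86}$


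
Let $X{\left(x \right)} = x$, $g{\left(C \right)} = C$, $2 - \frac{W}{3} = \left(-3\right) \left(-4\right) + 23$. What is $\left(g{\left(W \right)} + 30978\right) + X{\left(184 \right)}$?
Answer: $31063$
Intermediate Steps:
$W = -99$ ($W = 6 - 3 \left(\left(-3\right) \left(-4\right) + 23\right) = 6 - 3 \left(12 + 23\right) = 6 - 105 = -99$)
$\left(g{\left(W \right)} + 30978\right) + X{\left(184 \right)} = \left(-99 + 30978\right) + 184 = 30879 + 184 = 31063$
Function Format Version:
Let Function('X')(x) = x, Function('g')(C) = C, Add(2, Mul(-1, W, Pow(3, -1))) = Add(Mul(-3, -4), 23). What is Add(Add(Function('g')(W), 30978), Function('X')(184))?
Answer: 31063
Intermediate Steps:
W = -99 (W = Add(6, Mul(-3, Add(Mul(-3, -4), 23))) = Add(6, Mul(-3, Add(12, 23))) = Add(6, Mul(-3, 35)) = Add(6, -105) = -99)
Add(Add(Function('g')(W), 30978), Function('X')(184)) = Add(Add(-99, 30978), 184) = Add(30879, 184) = 31063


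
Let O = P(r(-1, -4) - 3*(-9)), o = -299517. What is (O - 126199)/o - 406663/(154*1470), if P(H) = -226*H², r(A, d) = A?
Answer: -6516457919/7533850940 ≈ -0.86496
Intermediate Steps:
O = -152776 (O = -226*(-1 - 3*(-9))² = -226*(-1 + 27)² = -226*26² = -226*676 = -152776)
(O - 126199)/o - 406663/(154*1470) = (-152776 - 126199)/(-299517) - 406663/(154*1470) = -278975*(-1/299517) - 406663/226380 = 278975/299517 - 406663*1/226380 = 278975/299517 - 406663/226380 = -6516457919/7533850940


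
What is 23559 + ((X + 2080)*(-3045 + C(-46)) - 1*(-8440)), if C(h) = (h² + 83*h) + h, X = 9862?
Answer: -57206007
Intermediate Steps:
C(h) = h² + 84*h
23559 + ((X + 2080)*(-3045 + C(-46)) - 1*(-8440)) = 23559 + ((9862 + 2080)*(-3045 - 46*(84 - 46)) - 1*(-8440)) = 23559 + (11942*(-3045 - 46*38) + 8440) = 23559 + (11942*(-3045 - 1748) + 8440) = 23559 + (11942*(-4793) + 8440) = 23559 + (-57238006 + 8440) = 23559 - 57229566 = -57206007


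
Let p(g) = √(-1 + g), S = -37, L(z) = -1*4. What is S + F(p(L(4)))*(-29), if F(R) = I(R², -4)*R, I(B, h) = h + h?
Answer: -37 + 232*I*√5 ≈ -37.0 + 518.77*I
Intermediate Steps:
L(z) = -4
I(B, h) = 2*h
F(R) = -8*R (F(R) = (2*(-4))*R = -8*R)
S + F(p(L(4)))*(-29) = -37 - 8*√(-1 - 4)*(-29) = -37 - 8*I*√5*(-29) = -37 + 232*I*√5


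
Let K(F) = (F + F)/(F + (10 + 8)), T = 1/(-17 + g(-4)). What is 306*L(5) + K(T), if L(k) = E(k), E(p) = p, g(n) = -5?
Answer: 604348/395 ≈ 1530.0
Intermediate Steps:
L(k) = k
T = -1/22 (T = 1/(-17 - 5) = 1/(-22) = -1/22 ≈ -0.045455)
K(F) = 2*F/(18 + F) (K(F) = (2*F)/(F + 18) = (2*F)/(18 + F) = 2*F/(18 + F))
306*L(5) + K(T) = 306*5 + 2*(-1/22)/(18 - 1/22) = 1530 + 2*(-1/22)/(395/22) = 1530 + 2*(-1/22)*(22/395) = 1530 - 2/395 = 604348/395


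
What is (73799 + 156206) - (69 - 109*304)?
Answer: 263072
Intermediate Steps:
(73799 + 156206) - (69 - 109*304) = 230005 - (69 - 33136) = 230005 - 1*(-33067) = 230005 + 33067 = 263072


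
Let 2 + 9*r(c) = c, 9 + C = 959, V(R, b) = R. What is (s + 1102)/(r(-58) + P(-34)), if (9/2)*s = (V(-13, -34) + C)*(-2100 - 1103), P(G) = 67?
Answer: -5992504/543 ≈ -11036.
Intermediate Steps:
C = 950 (C = -9 + 959 = 950)
r(c) = -2/9 + c/9
s = -6002422/9 (s = 2*((-13 + 950)*(-2100 - 1103))/9 = 2*(937*(-3203))/9 = (2/9)*(-3001211) = -6002422/9 ≈ -6.6694e+5)
(s + 1102)/(r(-58) + P(-34)) = (-6002422/9 + 1102)/((-2/9 + (⅑)*(-58)) + 67) = -5992504/(9*((-2/9 - 58/9) + 67)) = -5992504/(9*(-20/3 + 67)) = -5992504/(9*181/3) = -5992504/9*3/181 = -5992504/543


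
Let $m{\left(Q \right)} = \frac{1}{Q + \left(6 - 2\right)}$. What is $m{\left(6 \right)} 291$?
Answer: $\frac{291}{10} \approx 29.1$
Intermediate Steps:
$m{\left(Q \right)} = \frac{1}{4 + Q}$ ($m{\left(Q \right)} = \frac{1}{Q + \left(6 - 2\right)} = \frac{1}{Q + 4} = \frac{1}{4 + Q}$)
$m{\left(6 \right)} 291 = \frac{1}{4 + 6} \cdot 291 = \frac{1}{10} \cdot 291 = \frac{291}{10}$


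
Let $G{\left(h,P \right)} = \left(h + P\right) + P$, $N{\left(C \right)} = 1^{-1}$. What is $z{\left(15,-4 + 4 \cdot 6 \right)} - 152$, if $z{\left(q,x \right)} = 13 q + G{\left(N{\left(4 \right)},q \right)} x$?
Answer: $663$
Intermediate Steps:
$N{\left(C \right)} = 1$
$G{\left(h,P \right)} = h + 2 P$ ($G{\left(h,P \right)} = \left(P + h\right) + P = h + 2 P$)
$z{\left(q,x \right)} = 13 q + x \left(1 + 2 q\right)$ ($z{\left(q,x \right)} = 13 q + \left(1 + 2 q\right) x = 13 q + x \left(1 + 2 q\right)$)
$z{\left(15,-4 + 4 \cdot 6 \right)} - 152 = \left(13 \cdot 15 + \left(-4 + 4 \cdot 6\right) \left(1 + 2 \cdot 15\right)\right) - 152 = \left(195 + \left(-4 + 24\right) \left(1 + 30\right)\right) - 152 = \left(195 + 20 \cdot 31\right) - 152 = \left(195 + 620\right) - 152 = 815 - 152 = 663$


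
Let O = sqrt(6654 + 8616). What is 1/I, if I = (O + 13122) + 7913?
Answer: 4207/88491191 - sqrt(15270)/442455955 ≈ 4.7262e-5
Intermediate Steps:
O = sqrt(15270) ≈ 123.57
I = 21035 + sqrt(15270) (I = (sqrt(15270) + 13122) + 7913 = (13122 + sqrt(15270)) + 7913 = 21035 + sqrt(15270) ≈ 21159.)
1/I = 1/(21035 + sqrt(15270))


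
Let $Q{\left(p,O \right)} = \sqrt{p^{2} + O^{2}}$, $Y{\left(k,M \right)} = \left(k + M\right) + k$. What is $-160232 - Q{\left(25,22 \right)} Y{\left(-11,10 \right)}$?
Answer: $-160232 + 12 \sqrt{1109} \approx -1.5983 \cdot 10^{5}$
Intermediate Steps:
$Y{\left(k,M \right)} = M + 2 k$ ($Y{\left(k,M \right)} = \left(M + k\right) + k = M + 2 k$)
$Q{\left(p,O \right)} = \sqrt{O^{2} + p^{2}}$
$-160232 - Q{\left(25,22 \right)} Y{\left(-11,10 \right)} = -160232 - \sqrt{22^{2} + 25^{2}} \left(10 + 2 \left(-11\right)\right) = -160232 - \sqrt{484 + 625} \left(10 - 22\right) = -160232 - \sqrt{1109} \left(-12\right) = -160232 - - 12 \sqrt{1109} = -160232 + 12 \sqrt{1109}$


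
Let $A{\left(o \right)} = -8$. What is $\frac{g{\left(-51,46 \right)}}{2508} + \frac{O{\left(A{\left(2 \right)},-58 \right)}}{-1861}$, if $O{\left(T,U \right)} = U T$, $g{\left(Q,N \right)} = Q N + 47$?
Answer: $- \frac{26039}{22332} \approx -1.166$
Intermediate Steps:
$g{\left(Q,N \right)} = 47 + N Q$ ($g{\left(Q,N \right)} = N Q + 47 = 47 + N Q$)
$O{\left(T,U \right)} = T U$
$\frac{g{\left(-51,46 \right)}}{2508} + \frac{O{\left(A{\left(2 \right)},-58 \right)}}{-1861} = \frac{47 + 46 \left(-51\right)}{2508} + \frac{\left(-8\right) \left(-58\right)}{-1861} = \left(47 - 2346\right) \frac{1}{2508} + 464 \left(- \frac{1}{1861}\right) = \left(-2299\right) \frac{1}{2508} - \frac{464}{1861} = - \frac{11}{12} - \frac{464}{1861} = - \frac{26039}{22332}$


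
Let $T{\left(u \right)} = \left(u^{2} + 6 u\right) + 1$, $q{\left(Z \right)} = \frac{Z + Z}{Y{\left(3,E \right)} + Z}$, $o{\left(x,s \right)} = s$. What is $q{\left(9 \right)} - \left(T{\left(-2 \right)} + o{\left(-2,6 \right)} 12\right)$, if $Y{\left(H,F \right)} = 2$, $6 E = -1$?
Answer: $- \frac{697}{11} \approx -63.364$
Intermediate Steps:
$E = - \frac{1}{6}$ ($E = \frac{1}{6} \left(-1\right) = - \frac{1}{6} \approx -0.16667$)
$q{\left(Z \right)} = \frac{2 Z}{2 + Z}$ ($q{\left(Z \right)} = \frac{Z + Z}{2 + Z} = \frac{2 Z}{2 + Z}$)
$T{\left(u \right)} = 1 + u^{2} + 6 u$
$q{\left(9 \right)} - \left(T{\left(-2 \right)} + o{\left(-2,6 \right)} 12\right) = 2 \cdot 9 \frac{1}{2 + 9} - \left(\left(1 + \left(-2\right)^{2} + 6 \left(-2\right)\right) + 6 \cdot 12\right) = 2 \cdot 9 \cdot \frac{1}{11} - \left(\left(1 + 4 - 12\right) + 72\right) = 2 \cdot 9 \cdot \frac{1}{11} - \left(-7 + 72\right) = \frac{18}{11} - 65 = - \frac{697}{11}$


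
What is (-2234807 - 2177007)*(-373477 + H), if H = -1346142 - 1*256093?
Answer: 8716473861568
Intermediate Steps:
H = -1602235 (H = -1346142 - 256093 = -1602235)
(-2234807 - 2177007)*(-373477 + H) = (-2234807 - 2177007)*(-373477 - 1602235) = -4411814*(-1975712) = 8716473861568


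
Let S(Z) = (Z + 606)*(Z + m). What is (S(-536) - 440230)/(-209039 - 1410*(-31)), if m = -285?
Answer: 497700/165329 ≈ 3.0104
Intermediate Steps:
S(Z) = (-285 + Z)*(606 + Z) (S(Z) = (Z + 606)*(Z - 285) = (606 + Z)*(-285 + Z) = (-285 + Z)*(606 + Z))
(S(-536) - 440230)/(-209039 - 1410*(-31)) = ((-172710 + (-536)² + 321*(-536)) - 440230)/(-209039 - 1410*(-31)) = ((-172710 + 287296 - 172056) - 440230)/(-209039 + 43710) = (-57470 - 440230)/(-165329) = -497700*(-1/165329) = 497700/165329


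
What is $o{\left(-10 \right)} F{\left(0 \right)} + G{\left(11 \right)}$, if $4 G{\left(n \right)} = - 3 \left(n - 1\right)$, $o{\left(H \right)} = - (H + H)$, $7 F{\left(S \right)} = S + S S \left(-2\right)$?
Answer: $- \frac{15}{2} \approx -7.5$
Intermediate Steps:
$F{\left(S \right)} = - \frac{2 S^{2}}{7} + \frac{S}{7}$ ($F{\left(S \right)} = \frac{S + S S \left(-2\right)}{7} = \frac{S + S^{2} \left(-2\right)}{7} = \frac{S - 2 S^{2}}{7} = - \frac{2 S^{2}}{7} + \frac{S}{7}$)
$o{\left(H \right)} = - 2 H$
$G{\left(n \right)} = \frac{3}{4} - \frac{3 n}{4}$ ($G{\left(n \right)} = \frac{\left(-3\right) \left(n - 1\right)}{4} = \frac{\left(-3\right) \left(-1 + n\right)}{4} = \frac{3 - 3 n}{4} = \frac{3}{4} - \frac{3 n}{4}$)
$o{\left(-10 \right)} F{\left(0 \right)} + G{\left(11 \right)} = \left(-2\right) \left(-10\right) \frac{1}{7} \cdot 0 \left(1 - 0\right) + \left(\frac{3}{4} - \frac{33}{4}\right) = 20 \cdot \frac{1}{7} \cdot 0 \left(1 + 0\right) + \left(\frac{3}{4} - \frac{33}{4}\right) = 20 \cdot \frac{1}{7} \cdot 0 \cdot 1 - \frac{15}{2} = 20 \cdot 0 - \frac{15}{2} = 0 - \frac{15}{2} = - \frac{15}{2}$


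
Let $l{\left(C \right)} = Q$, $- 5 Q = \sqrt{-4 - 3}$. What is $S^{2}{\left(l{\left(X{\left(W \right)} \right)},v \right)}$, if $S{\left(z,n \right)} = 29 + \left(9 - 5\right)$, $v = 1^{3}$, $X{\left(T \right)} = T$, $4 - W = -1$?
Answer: $1089$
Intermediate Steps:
$W = 5$ ($W = 4 - -1 = 4 + 1 = 5$)
$v = 1$
$Q = - \frac{i \sqrt{7}}{5}$ ($Q = - \frac{\sqrt{-4 - 3}}{5} = - \frac{\sqrt{-7}}{5} = - \frac{i \sqrt{7}}{5} \approx - 0.52915 i$)
$l{\left(C \right)} = - \frac{i \sqrt{7}}{5}$
$S{\left(z,n \right)} = 33$ ($S{\left(z,n \right)} = 29 + \left(9 - 5\right) = 29 + 4 = 33$)
$S^{2}{\left(l{\left(X{\left(W \right)} \right)},v \right)} = 33^{2} = 1089$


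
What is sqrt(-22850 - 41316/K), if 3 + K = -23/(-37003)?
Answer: 2*I*sqrt(6986666867117)/55493 ≈ 95.264*I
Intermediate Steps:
K = -110986/37003 (K = -3 - 23/(-37003) = -3 - 23*(-1/37003) = -3 + 23/37003 = -110986/37003 ≈ -2.9994)
sqrt(-22850 - 41316/K) = sqrt(-22850 - 41316/(-110986/37003)) = sqrt(-22850 - 41316*(-37003/110986)) = sqrt(-22850 + 764407974/55493) = sqrt(-503607076/55493) = 2*I*sqrt(6986666867117)/55493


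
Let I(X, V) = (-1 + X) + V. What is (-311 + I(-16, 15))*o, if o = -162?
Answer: 50706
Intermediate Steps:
I(X, V) = -1 + V + X
(-311 + I(-16, 15))*o = (-311 + (-1 + 15 - 16))*(-162) = (-311 - 2)*(-162) = -313*(-162) = 50706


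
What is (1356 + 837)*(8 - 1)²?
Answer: 107457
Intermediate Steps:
(1356 + 837)*(8 - 1)² = 2193*7² = 2193*49 = 107457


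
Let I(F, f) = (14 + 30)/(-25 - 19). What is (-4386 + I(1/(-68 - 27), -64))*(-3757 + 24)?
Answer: 16376671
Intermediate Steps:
I(F, f) = -1 (I(F, f) = 44/(-44) = 44*(-1/44) = -1)
(-4386 + I(1/(-68 - 27), -64))*(-3757 + 24) = (-4386 - 1)*(-3757 + 24) = -4387*(-3733) = 16376671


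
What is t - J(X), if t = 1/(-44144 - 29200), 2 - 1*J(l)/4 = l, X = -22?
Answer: -7041025/73344 ≈ -96.000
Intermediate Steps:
J(l) = 8 - 4*l
t = -1/73344 (t = 1/(-73344) = -1/73344 ≈ -1.3634e-5)
t - J(X) = -1/73344 - (8 - 4*(-22)) = -1/73344 - (8 + 88) = -1/73344 - 1*96 = -1/73344 - 96 = -7041025/73344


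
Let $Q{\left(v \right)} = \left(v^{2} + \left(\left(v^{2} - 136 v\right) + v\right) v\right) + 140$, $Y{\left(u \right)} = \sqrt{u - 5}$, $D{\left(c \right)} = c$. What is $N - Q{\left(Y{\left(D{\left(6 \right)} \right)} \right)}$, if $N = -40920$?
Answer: $-40927$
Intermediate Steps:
$Y{\left(u \right)} = \sqrt{-5 + u}$
$Q{\left(v \right)} = 140 + v^{2} + v \left(v^{2} - 135 v\right)$ ($Q{\left(v \right)} = \left(v^{2} + \left(v^{2} - 135 v\right) v\right) + 140 = \left(v^{2} + v \left(v^{2} - 135 v\right)\right) + 140 = 140 + v^{2} + v \left(v^{2} - 135 v\right)$)
$N - Q{\left(Y{\left(D{\left(6 \right)} \right)} \right)} = -40920 - \left(140 + \left(\sqrt{-5 + 6}\right)^{3} - 134 \left(\sqrt{-5 + 6}\right)^{2}\right) = -40920 - \left(140 + \left(\sqrt{1}\right)^{3} - 134 \left(\sqrt{1}\right)^{2}\right) = -40920 - \left(140 + 1^{3} - 134 \cdot 1^{2}\right) = -40920 - \left(140 + 1 - 134\right) = -40920 - 7 = -40927$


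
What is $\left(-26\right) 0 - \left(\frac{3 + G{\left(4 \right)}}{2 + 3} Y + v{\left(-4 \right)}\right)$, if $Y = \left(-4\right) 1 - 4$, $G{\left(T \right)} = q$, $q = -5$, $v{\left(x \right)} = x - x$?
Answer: $- \frac{16}{5} \approx -3.2$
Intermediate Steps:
$v{\left(x \right)} = 0$
$G{\left(T \right)} = -5$
$Y = -8$ ($Y = -4 - 4 = -8$)
$\left(-26\right) 0 - \left(\frac{3 + G{\left(4 \right)}}{2 + 3} Y + v{\left(-4 \right)}\right) = \left(-26\right) 0 - \left(\frac{3 - 5}{2 + 3} \left(-8\right) + 0\right) = 0 - \left(- \frac{2}{5} \left(-8\right) + 0\right) = 0 - \left(\left(-2\right) \frac{1}{5} \left(-8\right) + 0\right) = 0 - \left(\left(- \frac{2}{5}\right) \left(-8\right) + 0\right) = 0 - \left(\frac{16}{5} + 0\right) = 0 - \frac{16}{5} = - \frac{16}{5}$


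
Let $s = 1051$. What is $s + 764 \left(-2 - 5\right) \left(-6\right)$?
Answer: $33139$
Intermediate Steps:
$s + 764 \left(-2 - 5\right) \left(-6\right) = 1051 + 764 \left(-2 - 5\right) \left(-6\right) = 1051 + 764 \left(\left(-7\right) \left(-6\right)\right) = 1051 + 764 \cdot 42 = 1051 + 32088 = 33139$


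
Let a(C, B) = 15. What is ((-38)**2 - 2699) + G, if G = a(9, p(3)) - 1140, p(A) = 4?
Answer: -2380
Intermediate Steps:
G = -1125 (G = 15 - 1140 = -1125)
((-38)**2 - 2699) + G = ((-38)**2 - 2699) - 1125 = (1444 - 2699) - 1125 = -1255 - 1125 = -2380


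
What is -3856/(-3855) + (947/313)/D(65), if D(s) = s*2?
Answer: 6422053/6274398 ≈ 1.0235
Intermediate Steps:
D(s) = 2*s
-3856/(-3855) + (947/313)/D(65) = -3856/(-3855) + (947/313)/((2*65)) = -3856*(-1/3855) + (947*(1/313))/130 = 3856/3855 + (947/313)*(1/130) = 3856/3855 + 947/40690 = 6422053/6274398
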